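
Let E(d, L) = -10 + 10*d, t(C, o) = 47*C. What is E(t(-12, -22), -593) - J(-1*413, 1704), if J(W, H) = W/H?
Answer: -9627187/1704 ≈ -5649.8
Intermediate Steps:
E(t(-12, -22), -593) - J(-1*413, 1704) = (-10 + 10*(47*(-12))) - (-1*413)/1704 = (-10 + 10*(-564)) - (-413)/1704 = (-10 - 5640) - 1*(-413/1704) = -5650 + 413/1704 = -9627187/1704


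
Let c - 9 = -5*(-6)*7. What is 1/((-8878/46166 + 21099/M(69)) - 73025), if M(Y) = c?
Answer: -1685059/122889414783 ≈ -1.3712e-5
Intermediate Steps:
c = 219 (c = 9 - 5*(-6)*7 = 9 + 30*7 = 9 + 210 = 219)
M(Y) = 219
1/((-8878/46166 + 21099/M(69)) - 73025) = 1/((-8878/46166 + 21099/219) - 73025) = 1/((-8878*1/46166 + 21099*(1/219)) - 73025) = 1/((-4439/23083 + 7033/73) - 73025) = 1/(162018692/1685059 - 73025) = 1/(-122889414783/1685059) = -1685059/122889414783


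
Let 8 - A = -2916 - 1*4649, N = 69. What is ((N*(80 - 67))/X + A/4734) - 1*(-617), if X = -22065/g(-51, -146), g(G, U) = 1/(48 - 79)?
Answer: 667702885721/1079375670 ≈ 618.60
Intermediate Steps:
A = 7573 (A = 8 - (-2916 - 1*4649) = 8 - (-2916 - 4649) = 8 - 1*(-7565) = 8 + 7565 = 7573)
g(G, U) = -1/31 (g(G, U) = 1/(-31) = -1/31)
X = 684015 (X = -22065/(-1/31) = -22065*(-31) = 684015)
((N*(80 - 67))/X + A/4734) - 1*(-617) = ((69*(80 - 67))/684015 + 7573/4734) - 1*(-617) = ((69*13)*(1/684015) + 7573*(1/4734)) + 617 = (897*(1/684015) + 7573/4734) + 617 = (299/228005 + 7573/4734) + 617 = 1728097331/1079375670 + 617 = 667702885721/1079375670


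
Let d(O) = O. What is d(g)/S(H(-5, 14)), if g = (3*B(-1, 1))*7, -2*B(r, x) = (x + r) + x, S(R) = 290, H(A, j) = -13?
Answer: -21/580 ≈ -0.036207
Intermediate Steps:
B(r, x) = -x - r/2 (B(r, x) = -((x + r) + x)/2 = -((r + x) + x)/2 = -(r + 2*x)/2 = -x - r/2)
g = -21/2 (g = (3*(-1*1 - 1/2*(-1)))*7 = (3*(-1 + 1/2))*7 = (3*(-1/2))*7 = -3/2*7 = -21/2 ≈ -10.500)
d(g)/S(H(-5, 14)) = -21/2/290 = -21/2*1/290 = -21/580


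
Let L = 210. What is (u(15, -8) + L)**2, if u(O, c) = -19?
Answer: 36481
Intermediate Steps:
(u(15, -8) + L)**2 = (-19 + 210)**2 = 191**2 = 36481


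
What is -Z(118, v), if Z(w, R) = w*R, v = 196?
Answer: -23128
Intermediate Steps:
Z(w, R) = R*w
-Z(118, v) = -196*118 = -1*23128 = -23128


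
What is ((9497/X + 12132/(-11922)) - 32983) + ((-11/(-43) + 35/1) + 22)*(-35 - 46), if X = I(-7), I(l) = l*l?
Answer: -156696076010/4186609 ≈ -37428.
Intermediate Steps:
I(l) = l**2
X = 49 (X = (-7)**2 = 49)
((9497/X + 12132/(-11922)) - 32983) + ((-11/(-43) + 35/1) + 22)*(-35 - 46) = ((9497/49 + 12132/(-11922)) - 32983) + ((-11/(-43) + 35/1) + 22)*(-35 - 46) = ((9497*(1/49) + 12132*(-1/11922)) - 32983) + ((-11*(-1/43) + 35*1) + 22)*(-81) = ((9497/49 - 2022/1987) - 32983) + ((11/43 + 35) + 22)*(-81) = (18771461/97363 - 32983) + (1516/43 + 22)*(-81) = -3192552368/97363 + (2462/43)*(-81) = -3192552368/97363 - 199422/43 = -156696076010/4186609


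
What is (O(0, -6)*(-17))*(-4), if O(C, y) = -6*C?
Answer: 0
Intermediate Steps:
(O(0, -6)*(-17))*(-4) = (-6*0*(-17))*(-4) = (0*(-17))*(-4) = 0*(-4) = 0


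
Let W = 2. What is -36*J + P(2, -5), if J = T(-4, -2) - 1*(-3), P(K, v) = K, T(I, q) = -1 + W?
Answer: -142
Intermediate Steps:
T(I, q) = 1 (T(I, q) = -1 + 2 = 1)
J = 4 (J = 1 - 1*(-3) = 1 + 3 = 4)
-36*J + P(2, -5) = -36*4 + 2 = -144 + 2 = -142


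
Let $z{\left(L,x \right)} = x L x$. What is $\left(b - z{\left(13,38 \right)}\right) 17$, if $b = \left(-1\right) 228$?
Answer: $-323000$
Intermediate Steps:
$z{\left(L,x \right)} = L x^{2}$ ($z{\left(L,x \right)} = L x x = L x^{2}$)
$b = -228$
$\left(b - z{\left(13,38 \right)}\right) 17 = \left(-228 - 13 \cdot 38^{2}\right) 17 = \left(-228 - 13 \cdot 1444\right) 17 = \left(-228 - 18772\right) 17 = \left(-19000\right) 17 = -323000$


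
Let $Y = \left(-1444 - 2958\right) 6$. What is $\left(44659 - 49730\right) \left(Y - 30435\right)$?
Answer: $288271137$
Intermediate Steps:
$Y = -26412$ ($Y = \left(-4402\right) 6 = -26412$)
$\left(44659 - 49730\right) \left(Y - 30435\right) = \left(44659 - 49730\right) \left(-26412 - 30435\right) = \left(-5071\right) \left(-56847\right) = 288271137$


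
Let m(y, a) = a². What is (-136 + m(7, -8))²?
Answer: 5184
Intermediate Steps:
(-136 + m(7, -8))² = (-136 + (-8)²)² = (-136 + 64)² = (-72)² = 5184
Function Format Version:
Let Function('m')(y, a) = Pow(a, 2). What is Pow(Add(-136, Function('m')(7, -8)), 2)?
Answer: 5184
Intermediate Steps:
Pow(Add(-136, Function('m')(7, -8)), 2) = Pow(Add(-136, Pow(-8, 2)), 2) = Pow(Add(-136, 64), 2) = Pow(-72, 2) = 5184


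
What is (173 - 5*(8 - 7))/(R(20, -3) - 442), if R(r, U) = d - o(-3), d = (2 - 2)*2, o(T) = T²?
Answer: -168/451 ≈ -0.37251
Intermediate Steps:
d = 0 (d = 0*2 = 0)
R(r, U) = -9 (R(r, U) = 0 - 1*(-3)² = 0 - 1*9 = 0 - 9 = -9)
(173 - 5*(8 - 7))/(R(20, -3) - 442) = (173 - 5*(8 - 7))/(-9 - 442) = (173 - 5*1)/(-451) = -(173 - 5)/451 = -1/451*168 = -168/451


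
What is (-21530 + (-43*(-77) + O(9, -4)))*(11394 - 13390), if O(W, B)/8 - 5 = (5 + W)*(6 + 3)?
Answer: 34273316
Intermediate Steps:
O(W, B) = 400 + 72*W (O(W, B) = 40 + 8*((5 + W)*(6 + 3)) = 40 + 8*((5 + W)*9) = 40 + 8*(45 + 9*W) = 40 + (360 + 72*W) = 400 + 72*W)
(-21530 + (-43*(-77) + O(9, -4)))*(11394 - 13390) = (-21530 + (-43*(-77) + (400 + 72*9)))*(11394 - 13390) = (-21530 + (3311 + (400 + 648)))*(-1996) = (-21530 + (3311 + 1048))*(-1996) = (-21530 + 4359)*(-1996) = -17171*(-1996) = 34273316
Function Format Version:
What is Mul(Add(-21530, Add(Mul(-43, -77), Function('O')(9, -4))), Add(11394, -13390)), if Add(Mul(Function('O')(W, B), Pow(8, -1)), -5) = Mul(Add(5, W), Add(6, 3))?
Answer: 34273316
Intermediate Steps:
Function('O')(W, B) = Add(400, Mul(72, W)) (Function('O')(W, B) = Add(40, Mul(8, Mul(Add(5, W), Add(6, 3)))) = Add(40, Mul(8, Mul(Add(5, W), 9))) = Add(40, Mul(8, Add(45, Mul(9, W)))) = Add(40, Add(360, Mul(72, W))) = Add(400, Mul(72, W)))
Mul(Add(-21530, Add(Mul(-43, -77), Function('O')(9, -4))), Add(11394, -13390)) = Mul(Add(-21530, Add(Mul(-43, -77), Add(400, Mul(72, 9)))), Add(11394, -13390)) = Mul(Add(-21530, Add(3311, Add(400, 648))), -1996) = Mul(Add(-21530, Add(3311, 1048)), -1996) = Mul(Add(-21530, 4359), -1996) = Mul(-17171, -1996) = 34273316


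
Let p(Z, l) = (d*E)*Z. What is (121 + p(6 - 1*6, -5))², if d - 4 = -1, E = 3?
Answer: 14641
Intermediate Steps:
d = 3 (d = 4 - 1 = 3)
p(Z, l) = 9*Z (p(Z, l) = (3*3)*Z = 9*Z)
(121 + p(6 - 1*6, -5))² = (121 + 9*(6 - 1*6))² = (121 + 9*(6 - 6))² = (121 + 9*0)² = (121 + 0)² = 121² = 14641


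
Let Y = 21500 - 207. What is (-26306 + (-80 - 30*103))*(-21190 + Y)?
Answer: -3036028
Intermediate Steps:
Y = 21293
(-26306 + (-80 - 30*103))*(-21190 + Y) = (-26306 + (-80 - 30*103))*(-21190 + 21293) = (-26306 + (-80 - 3090))*103 = (-26306 - 3170)*103 = -29476*103 = -3036028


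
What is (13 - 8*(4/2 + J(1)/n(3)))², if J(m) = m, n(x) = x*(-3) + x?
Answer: 25/9 ≈ 2.7778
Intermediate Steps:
n(x) = -2*x (n(x) = -3*x + x = -2*x)
(13 - 8*(4/2 + J(1)/n(3)))² = (13 - 8*(4/2 + 1/(-2*3)))² = (13 - 8*(4*(½) + 1/(-6)))² = (13 - 8*(2 + 1*(-⅙)))² = (13 - 8*(2 - ⅙))² = (13 - 8*11/6)² = (13 - 44/3)² = (-5/3)² = 25/9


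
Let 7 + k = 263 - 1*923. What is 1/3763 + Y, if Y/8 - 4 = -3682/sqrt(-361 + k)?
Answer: 120417/3763 + 14728*I*sqrt(257)/257 ≈ 32.0 + 918.71*I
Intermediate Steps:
k = -667 (k = -7 + (263 - 1*923) = -7 + (263 - 923) = -7 - 660 = -667)
Y = 32 + 14728*I*sqrt(257)/257 (Y = 32 + 8*(-3682/sqrt(-361 - 667)) = 32 + 8*(-3682*(-I*sqrt(257)/514)) = 32 + 8*(-(-1841)*I*sqrt(257)/257) = 32 + 8*(1841*I*sqrt(257)/257) = 32 + 14728*I*sqrt(257)/257 ≈ 32.0 + 918.71*I)
1/3763 + Y = 1/3763 + (32 + 14728*I*sqrt(257)/257) = 120417/3763 + 14728*I*sqrt(257)/257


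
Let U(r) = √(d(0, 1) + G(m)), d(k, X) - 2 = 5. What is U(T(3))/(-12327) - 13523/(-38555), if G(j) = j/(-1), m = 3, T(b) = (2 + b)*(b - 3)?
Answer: 166620911/475267485 ≈ 0.35058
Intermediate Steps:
d(k, X) = 7 (d(k, X) = 2 + 5 = 7)
T(b) = (-3 + b)*(2 + b) (T(b) = (2 + b)*(-3 + b) = (-3 + b)*(2 + b))
G(j) = -j (G(j) = j*(-1) = -j)
U(r) = 2 (U(r) = √(7 - 1*3) = √(7 - 3) = √4 = 2)
U(T(3))/(-12327) - 13523/(-38555) = 2/(-12327) - 13523/(-38555) = 2*(-1/12327) - 13523*(-1/38555) = -2/12327 + 13523/38555 = 166620911/475267485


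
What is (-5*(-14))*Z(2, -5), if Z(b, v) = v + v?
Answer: -700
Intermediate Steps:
Z(b, v) = 2*v
(-5*(-14))*Z(2, -5) = (-5*(-14))*(2*(-5)) = 70*(-10) = -700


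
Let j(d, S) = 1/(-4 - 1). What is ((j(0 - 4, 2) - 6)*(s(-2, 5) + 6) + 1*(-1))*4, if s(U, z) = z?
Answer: -1384/5 ≈ -276.80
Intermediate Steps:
j(d, S) = -⅕ (j(d, S) = 1/(-5) = -⅕)
((j(0 - 4, 2) - 6)*(s(-2, 5) + 6) + 1*(-1))*4 = ((-⅕ - 6)*(5 + 6) + 1*(-1))*4 = (-31/5*11 - 1)*4 = (-341/5 - 1)*4 = -346/5*4 = -1384/5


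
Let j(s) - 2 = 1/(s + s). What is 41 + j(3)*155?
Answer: 2261/6 ≈ 376.83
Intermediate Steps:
j(s) = 2 + 1/(2*s) (j(s) = 2 + 1/(s + s) = 2 + 1/(2*s))
41 + j(3)*155 = 41 + (2 + (1/2)/3)*155 = 41 + (2 + (1/2)*(1/3))*155 = 41 + (2 + 1/6)*155 = 41 + (13/6)*155 = 41 + 2015/6 = 2261/6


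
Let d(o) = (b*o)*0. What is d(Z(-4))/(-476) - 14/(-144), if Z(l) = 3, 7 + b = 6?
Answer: 7/72 ≈ 0.097222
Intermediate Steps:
b = -1 (b = -7 + 6 = -1)
d(o) = 0 (d(o) = -o*0 = 0)
d(Z(-4))/(-476) - 14/(-144) = 0/(-476) - 14/(-144) = 0*(-1/476) - 14*(-1/144) = 0 + 7/72 = 7/72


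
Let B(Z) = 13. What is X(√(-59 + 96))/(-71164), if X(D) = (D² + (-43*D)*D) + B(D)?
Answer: 1541/71164 ≈ 0.021654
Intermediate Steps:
X(D) = 13 - 42*D² (X(D) = (D² + (-43*D)*D) + 13 = (D² - 43*D²) + 13 = -42*D² + 13 = 13 - 42*D²)
X(√(-59 + 96))/(-71164) = (13 - 42*(√(-59 + 96))²)/(-71164) = (13 - 42*(√37)²)*(-1/71164) = (13 - 42*37)*(-1/71164) = (13 - 1554)*(-1/71164) = -1541*(-1/71164) = 1541/71164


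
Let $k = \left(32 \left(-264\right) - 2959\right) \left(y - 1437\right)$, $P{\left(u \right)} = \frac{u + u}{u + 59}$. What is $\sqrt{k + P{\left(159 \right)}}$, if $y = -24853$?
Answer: $\frac{\sqrt{3562993463761}}{109} \approx 17317.0$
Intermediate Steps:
$P{\left(u \right)} = \frac{2 u}{59 + u}$
$k = 299890030$ ($k = \left(32 \left(-264\right) - 2959\right) \left(-24853 - 1437\right) = \left(-8448 - 2959\right) \left(-24853 - 1437\right) = - 11407 \left(-24853 - 1437\right) = \left(-11407\right) \left(-26290\right) = 299890030$)
$\sqrt{k + P{\left(159 \right)}} = \sqrt{299890030 + 2 \cdot 159 \frac{1}{59 + 159}} = \sqrt{299890030 + 2 \cdot 159 \cdot \frac{1}{218}} = \sqrt{299890030 + \frac{159}{109}} = \sqrt{\frac{32688013429}{109}} = \frac{\sqrt{3562993463761}}{109}$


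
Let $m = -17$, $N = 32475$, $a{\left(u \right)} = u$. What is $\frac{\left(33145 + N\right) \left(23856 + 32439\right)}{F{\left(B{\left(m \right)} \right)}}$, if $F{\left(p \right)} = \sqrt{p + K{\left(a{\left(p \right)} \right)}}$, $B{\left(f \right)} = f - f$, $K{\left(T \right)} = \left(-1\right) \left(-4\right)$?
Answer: $1847038950$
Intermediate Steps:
$K{\left(T \right)} = 4$
$B{\left(f \right)} = 0$
$F{\left(p \right)} = \sqrt{4 + p}$ ($F{\left(p \right)} = \sqrt{p + 4} = \sqrt{4 + p}$)
$\frac{\left(33145 + N\right) \left(23856 + 32439\right)}{F{\left(B{\left(m \right)} \right)}} = \frac{\left(33145 + 32475\right) \left(23856 + 32439\right)}{\sqrt{4 + 0}} = \frac{65620 \cdot 56295}{\sqrt{4}} = \frac{3694077900}{2} = 3694077900 \cdot \frac{1}{2} = 1847038950$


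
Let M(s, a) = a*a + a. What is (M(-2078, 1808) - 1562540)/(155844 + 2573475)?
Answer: 1708132/2729319 ≈ 0.62585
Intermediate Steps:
M(s, a) = a + a² (M(s, a) = a² + a = a + a²)
(M(-2078, 1808) - 1562540)/(155844 + 2573475) = (1808*(1 + 1808) - 1562540)/(155844 + 2573475) = (1808*1809 - 1562540)/2729319 = (3270672 - 1562540)*(1/2729319) = 1708132*(1/2729319) = 1708132/2729319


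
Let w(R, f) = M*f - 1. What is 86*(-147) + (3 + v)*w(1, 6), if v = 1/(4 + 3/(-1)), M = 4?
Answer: -12550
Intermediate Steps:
v = 1 (v = 1/(4 + 3*(-1)) = 1/(4 - 3) = 1/1 = 1)
w(R, f) = -1 + 4*f (w(R, f) = 4*f - 1 = -1 + 4*f)
86*(-147) + (3 + v)*w(1, 6) = 86*(-147) + (3 + 1)*(-1 + 4*6) = -12642 + 4*(-1 + 24) = -12642 + 4*23 = -12642 + 92 = -12550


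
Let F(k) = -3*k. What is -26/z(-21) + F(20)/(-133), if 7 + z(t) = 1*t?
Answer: 367/266 ≈ 1.3797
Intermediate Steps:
z(t) = -7 + t (z(t) = -7 + 1*t = -7 + t)
-26/z(-21) + F(20)/(-133) = -26/(-7 - 21) - 3*20/(-133) = -26/(-28) - 60*(-1/133) = -26*(-1/28) + 60/133 = 13/14 + 60/133 = 367/266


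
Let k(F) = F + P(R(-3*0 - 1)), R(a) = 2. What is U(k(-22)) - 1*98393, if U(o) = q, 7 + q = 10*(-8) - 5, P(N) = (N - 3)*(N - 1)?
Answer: -98485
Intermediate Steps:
P(N) = (-1 + N)*(-3 + N) (P(N) = (-3 + N)*(-1 + N) = (-1 + N)*(-3 + N))
q = -92 (q = -7 + (10*(-8) - 5) = -7 + (-80 - 5) = -7 - 85 = -92)
k(F) = -1 + F (k(F) = F + (3 + 2² - 4*2) = F + (3 + 4 - 8) = F - 1 = -1 + F)
U(o) = -92
U(k(-22)) - 1*98393 = -92 - 1*98393 = -92 - 98393 = -98485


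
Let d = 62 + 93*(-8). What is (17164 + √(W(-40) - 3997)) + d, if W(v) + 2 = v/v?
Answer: 16482 + I*√3998 ≈ 16482.0 + 63.23*I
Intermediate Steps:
W(v) = -1 (W(v) = -2 + v/v = -2 + 1 = -1)
d = -682 (d = 62 - 744 = -682)
(17164 + √(W(-40) - 3997)) + d = (17164 + √(-1 - 3997)) - 682 = (17164 + √(-3998)) - 682 = (17164 + I*√3998) - 682 = 16482 + I*√3998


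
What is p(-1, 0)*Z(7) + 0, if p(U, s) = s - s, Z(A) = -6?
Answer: 0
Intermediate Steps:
p(U, s) = 0
p(-1, 0)*Z(7) + 0 = 0*(-6) + 0 = 0 + 0 = 0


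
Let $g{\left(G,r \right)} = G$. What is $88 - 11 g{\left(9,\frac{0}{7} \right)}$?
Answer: $-11$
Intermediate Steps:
$88 - 11 g{\left(9,\frac{0}{7} \right)} = 88 - 99 = -11$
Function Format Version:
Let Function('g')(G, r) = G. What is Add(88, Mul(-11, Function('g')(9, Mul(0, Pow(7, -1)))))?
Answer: -11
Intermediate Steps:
Add(88, Mul(-11, Function('g')(9, Mul(0, Pow(7, -1))))) = Add(88, Mul(-11, 9)) = Add(88, -99) = -11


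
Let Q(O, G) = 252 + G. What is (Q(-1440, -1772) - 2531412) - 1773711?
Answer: -4306643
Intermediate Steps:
(Q(-1440, -1772) - 2531412) - 1773711 = ((252 - 1772) - 2531412) - 1773711 = (-1520 - 2531412) - 1773711 = -2532932 - 1773711 = -4306643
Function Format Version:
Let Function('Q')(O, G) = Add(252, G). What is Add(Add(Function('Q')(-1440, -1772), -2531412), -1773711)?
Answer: -4306643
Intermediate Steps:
Add(Add(Function('Q')(-1440, -1772), -2531412), -1773711) = Add(Add(Add(252, -1772), -2531412), -1773711) = Add(Add(-1520, -2531412), -1773711) = Add(-2532932, -1773711) = -4306643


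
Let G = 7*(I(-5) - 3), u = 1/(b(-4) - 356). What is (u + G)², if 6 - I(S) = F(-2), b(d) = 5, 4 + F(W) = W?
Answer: 488940544/123201 ≈ 3968.6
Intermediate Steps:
F(W) = -4 + W
u = -1/351 (u = 1/(5 - 356) = 1/(-351) = -1/351 ≈ -0.0028490)
I(S) = 12 (I(S) = 6 - (-4 - 2) = 6 - 1*(-6) = 6 + 6 = 12)
G = 63 (G = 7*(12 - 3) = 7*9 = 63)
(u + G)² = (-1/351 + 63)² = (22112/351)² = 488940544/123201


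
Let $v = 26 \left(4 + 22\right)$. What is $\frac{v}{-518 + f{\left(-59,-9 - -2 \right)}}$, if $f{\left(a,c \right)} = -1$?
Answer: $- \frac{676}{519} \approx -1.3025$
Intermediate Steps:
$v = 676$ ($v = 26 \cdot 26 = 676$)
$\frac{v}{-518 + f{\left(-59,-9 - -2 \right)}} = \frac{1}{-518 - 1} \cdot 676 = \frac{1}{-519} \cdot 676 = \left(- \frac{1}{519}\right) 676 = - \frac{676}{519}$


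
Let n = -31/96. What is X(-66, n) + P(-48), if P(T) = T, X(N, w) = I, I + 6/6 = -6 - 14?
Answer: -69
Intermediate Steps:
n = -31/96 (n = -31*1/96 = -31/96 ≈ -0.32292)
I = -21 (I = -1 + (-6 - 14) = -1 - 20 = -21)
X(N, w) = -21
X(-66, n) + P(-48) = -21 - 48 = -69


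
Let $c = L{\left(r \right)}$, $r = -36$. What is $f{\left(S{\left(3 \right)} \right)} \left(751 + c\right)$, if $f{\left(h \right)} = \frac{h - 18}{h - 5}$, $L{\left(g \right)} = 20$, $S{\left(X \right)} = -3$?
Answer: $\frac{16191}{8} \approx 2023.9$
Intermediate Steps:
$f{\left(h \right)} = \frac{-18 + h}{-5 + h}$
$c = 20$
$f{\left(S{\left(3 \right)} \right)} \left(751 + c\right) = \frac{-18 - 3}{-5 - 3} \left(751 + 20\right) = \frac{1}{-8} \left(-21\right) 771 = \left(- \frac{1}{8}\right) \left(-21\right) 771 = \frac{21}{8} \cdot 771 = \frac{16191}{8}$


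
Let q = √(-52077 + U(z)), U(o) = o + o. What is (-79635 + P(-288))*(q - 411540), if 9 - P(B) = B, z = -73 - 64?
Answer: 32650760520 - 79338*I*√52351 ≈ 3.2651e+10 - 1.8153e+7*I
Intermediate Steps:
z = -137
P(B) = 9 - B
U(o) = 2*o
q = I*√52351 (q = √(-52077 + 2*(-137)) = √(-52077 - 274) = √(-52351) = I*√52351 ≈ 228.8*I)
(-79635 + P(-288))*(q - 411540) = (-79635 + (9 - 1*(-288)))*(I*√52351 - 411540) = (-79635 + (9 + 288))*(-411540 + I*√52351) = (-79635 + 297)*(-411540 + I*√52351) = -79338*(-411540 + I*√52351) = 32650760520 - 79338*I*√52351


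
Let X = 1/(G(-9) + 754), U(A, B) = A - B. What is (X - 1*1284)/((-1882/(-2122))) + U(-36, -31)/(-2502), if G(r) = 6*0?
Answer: -642507230600/443801007 ≈ -1447.7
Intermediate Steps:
G(r) = 0
X = 1/754 (X = 1/(0 + 754) = 1/754 ≈ 0.0013263)
(X - 1*1284)/((-1882/(-2122))) + U(-36, -31)/(-2502) = (1/754 - 1*1284)/((-1882/(-2122))) + (-36 - 1*(-31))/(-2502) = (1/754 - 1284)/((-1882*(-1/2122))) + (-36 + 31)*(-1/2502) = -968135/(754*941/1061) - 5*(-1/2502) = -968135/754*1061/941 + 5/2502 = -1027191235/709514 + 5/2502 = -642507230600/443801007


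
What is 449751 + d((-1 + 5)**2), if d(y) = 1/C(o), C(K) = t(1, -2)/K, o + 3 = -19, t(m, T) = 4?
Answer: 899491/2 ≈ 4.4975e+5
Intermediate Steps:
o = -22 (o = -3 - 19 = -22)
C(K) = 4/K
d(y) = -11/2 (d(y) = 1/(4/(-22)) = 1/(4*(-1/22)) = 1/(-2/11) = -11/2)
449751 + d((-1 + 5)**2) = 449751 - 11/2 = 899491/2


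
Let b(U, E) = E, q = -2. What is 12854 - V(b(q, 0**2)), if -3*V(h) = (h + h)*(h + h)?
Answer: 12854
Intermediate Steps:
V(h) = -4*h**2/3 (V(h) = -(h + h)*(h + h)/3 = -2*h*2*h/3 = -4*h**2/3)
12854 - V(b(q, 0**2)) = 12854 - (-4)*(0**2)**2/3 = 12854 - (-4)*0**2/3 = 12854 - (-4)*0/3 = 12854 - 1*0 = 12854 + 0 = 12854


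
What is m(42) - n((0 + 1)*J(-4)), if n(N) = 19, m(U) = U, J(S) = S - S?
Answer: 23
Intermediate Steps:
J(S) = 0
m(42) - n((0 + 1)*J(-4)) = 42 - 1*19 = 42 - 19 = 23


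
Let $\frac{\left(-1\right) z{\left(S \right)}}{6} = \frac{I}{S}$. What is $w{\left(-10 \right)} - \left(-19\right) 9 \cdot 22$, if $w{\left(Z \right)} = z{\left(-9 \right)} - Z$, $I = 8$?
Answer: $\frac{11332}{3} \approx 3777.3$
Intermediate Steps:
$z{\left(S \right)} = - \frac{48}{S}$ ($z{\left(S \right)} = - 6 \frac{8}{S} = - \frac{48}{S}$)
$w{\left(Z \right)} = \frac{16}{3} - Z$ ($w{\left(Z \right)} = - \frac{48}{-9} - Z = \left(-48\right) \left(- \frac{1}{9}\right) - Z = \frac{16}{3} - Z$)
$w{\left(-10 \right)} - \left(-19\right) 9 \cdot 22 = \left(\frac{16}{3} - -10\right) - \left(-19\right) 9 \cdot 22 = \left(\frac{16}{3} + 10\right) - \left(-171\right) 22 = \frac{46}{3} - -3762 = \frac{46}{3} + 3762 = \frac{11332}{3}$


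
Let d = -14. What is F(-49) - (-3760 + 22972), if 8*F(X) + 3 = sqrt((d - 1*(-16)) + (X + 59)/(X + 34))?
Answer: -153699/8 + sqrt(3)/12 ≈ -19212.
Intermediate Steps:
F(X) = -3/8 + sqrt(2 + (59 + X)/(34 + X))/8 (F(X) = -3/8 + sqrt((-14 - 1*(-16)) + (X + 59)/(X + 34))/8 = -3/8 + sqrt((-14 + 16) + (59 + X)/(34 + X))/8 = -3/8 + sqrt(2 + (59 + X)/(34 + X))/8)
F(-49) - (-3760 + 22972) = (-3/8 + sqrt((127 + 3*(-49))/(34 - 49))/8) - (-3760 + 22972) = (-3/8 + sqrt((127 - 147)/(-15))/8) - 1*19212 = (-3/8 + sqrt(-1/15*(-20))/8) - 19212 = (-3/8 + sqrt(4/3)/8) - 19212 = (-3/8 + (2*sqrt(3)/3)/8) - 19212 = (-3/8 + sqrt(3)/12) - 19212 = -153699/8 + sqrt(3)/12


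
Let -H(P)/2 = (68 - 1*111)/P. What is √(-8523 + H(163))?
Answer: I*√226433569/163 ≈ 92.317*I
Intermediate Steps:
H(P) = 86/P (H(P) = -2*(68 - 1*111)/P = -2*(68 - 111)/P = -(-86)/P = 86/P)
√(-8523 + H(163)) = √(-8523 + 86/163) = √(-1389163/163) = I*√226433569/163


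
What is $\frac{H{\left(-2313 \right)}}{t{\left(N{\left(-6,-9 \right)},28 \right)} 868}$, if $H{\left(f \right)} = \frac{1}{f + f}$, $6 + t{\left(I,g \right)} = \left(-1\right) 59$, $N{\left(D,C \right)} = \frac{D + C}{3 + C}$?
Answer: $\frac{1}{260998920} \approx 3.8314 \cdot 10^{-9}$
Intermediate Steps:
$N{\left(D,C \right)} = \frac{C + D}{3 + C}$
$t{\left(I,g \right)} = -65$ ($t{\left(I,g \right)} = -6 - 59 = -65$)
$H{\left(f \right)} = \frac{1}{2 f}$
$\frac{H{\left(-2313 \right)}}{t{\left(N{\left(-6,-9 \right)},28 \right)} 868} = \frac{\frac{1}{2} \frac{1}{-2313}}{\left(-65\right) 868} = \frac{\frac{1}{2} \left(- \frac{1}{2313}\right)}{-56420} = \left(- \frac{1}{4626}\right) \left(- \frac{1}{56420}\right) = \frac{1}{260998920}$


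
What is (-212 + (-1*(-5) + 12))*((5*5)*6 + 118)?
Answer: -52260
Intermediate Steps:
(-212 + (-1*(-5) + 12))*((5*5)*6 + 118) = (-212 + (5 + 12))*(25*6 + 118) = (-212 + 17)*(150 + 118) = -195*268 = -52260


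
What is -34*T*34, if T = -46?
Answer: 53176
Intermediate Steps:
-34*T*34 = -34*(-46)*34 = 1564*34 = 53176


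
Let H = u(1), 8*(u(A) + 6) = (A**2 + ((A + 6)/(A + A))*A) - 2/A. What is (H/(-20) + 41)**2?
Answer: 174530521/102400 ≈ 1704.4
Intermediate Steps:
u(A) = -45/8 - 1/(4*A) + A**2/8 + A/16 (u(A) = -6 + ((A**2 + ((A + 6)/(A + A))*A) - 2/A)/8 = -6 + ((A**2 + ((6 + A)/((2*A)))*A) - 2/A)/8 = -6 + ((A**2 + ((6 + A)*(1/(2*A)))*A) - 2/A)/8 = -6 + ((A**2 + ((6 + A)/(2*A))*A) - 2/A)/8 = -6 + ((A**2 + (3 + A/2)) - 2/A)/8 = -6 + ((3 + A**2 + A/2) - 2/A)/8 = -6 + (3 + A**2 + A/2 - 2/A)/8 = -6 + (3/8 - 1/(4*A) + A**2/8 + A/16) = -45/8 - 1/(4*A) + A**2/8 + A/16)
H = -91/16 (H = (1/16)*(-4 + 1*(-90 + 1 + 2*1**2))/1 = (1/16)*1*(-4 + 1*(-90 + 1 + 2*1)) = (1/16)*1*(-4 + 1*(-90 + 1 + 2)) = (1/16)*1*(-4 + 1*(-87)) = (1/16)*1*(-4 - 87) = (1/16)*1*(-91) = -91/16 ≈ -5.6875)
(H/(-20) + 41)**2 = (-91/16/(-20) + 41)**2 = (-91/16*(-1/20) + 41)**2 = (91/320 + 41)**2 = (13211/320)**2 = 174530521/102400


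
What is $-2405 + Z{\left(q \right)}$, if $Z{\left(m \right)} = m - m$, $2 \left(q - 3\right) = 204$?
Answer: $-2405$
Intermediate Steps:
$q = 105$ ($q = 3 + \frac{1}{2} \cdot 204 = 3 + 102 = 105$)
$Z{\left(m \right)} = 0$
$-2405 + Z{\left(q \right)} = -2405 + 0 = -2405$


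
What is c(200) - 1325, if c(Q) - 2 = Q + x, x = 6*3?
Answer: -1105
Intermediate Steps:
x = 18
c(Q) = 20 + Q (c(Q) = 2 + (Q + 18) = 2 + (18 + Q) = 20 + Q)
c(200) - 1325 = (20 + 200) - 1325 = 220 - 1325 = -1105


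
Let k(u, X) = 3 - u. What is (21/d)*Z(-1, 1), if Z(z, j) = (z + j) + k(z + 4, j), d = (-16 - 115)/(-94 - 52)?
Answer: 0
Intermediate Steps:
d = 131/146 (d = -131/(-146) = -131*(-1/146) = 131/146 ≈ 0.89726)
Z(z, j) = -1 + j (Z(z, j) = (z + j) + (3 - (z + 4)) = (j + z) + (3 - (4 + z)) = (j + z) + (3 + (-4 - z)) = (j + z) + (-1 - z) = -1 + j)
(21/d)*Z(-1, 1) = (21/(131/146))*(-1 + 1) = (21*(146/131))*0 = (3066/131)*0 = 0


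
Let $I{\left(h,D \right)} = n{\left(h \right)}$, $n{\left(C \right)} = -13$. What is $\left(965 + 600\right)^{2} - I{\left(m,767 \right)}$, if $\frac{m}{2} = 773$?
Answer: $2449238$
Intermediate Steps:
$m = 1546$ ($m = 2 \cdot 773 = 1546$)
$I{\left(h,D \right)} = -13$
$\left(965 + 600\right)^{2} - I{\left(m,767 \right)} = \left(965 + 600\right)^{2} - -13 = 1565^{2} + 13 = 2449225 + 13 = 2449238$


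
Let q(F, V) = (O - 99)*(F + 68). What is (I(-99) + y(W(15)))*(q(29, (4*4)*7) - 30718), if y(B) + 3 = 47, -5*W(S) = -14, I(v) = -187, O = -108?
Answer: 7263971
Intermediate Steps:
W(S) = 14/5 (W(S) = -1/5*(-14) = 14/5)
y(B) = 44 (y(B) = -3 + 47 = 44)
q(F, V) = -14076 - 207*F (q(F, V) = (-108 - 99)*(F + 68) = -207*(68 + F) = -14076 - 207*F)
(I(-99) + y(W(15)))*(q(29, (4*4)*7) - 30718) = (-187 + 44)*((-14076 - 207*29) - 30718) = -143*((-14076 - 6003) - 30718) = -143*(-20079 - 30718) = -143*(-50797) = 7263971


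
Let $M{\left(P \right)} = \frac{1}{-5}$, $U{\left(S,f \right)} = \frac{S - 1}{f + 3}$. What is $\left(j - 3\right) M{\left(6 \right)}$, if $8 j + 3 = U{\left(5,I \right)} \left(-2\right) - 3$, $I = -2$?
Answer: $\frac{19}{20} \approx 0.95$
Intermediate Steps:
$U{\left(S,f \right)} = \frac{-1 + S}{3 + f}$
$M{\left(P \right)} = - \frac{1}{5}$
$j = - \frac{7}{4}$ ($j = - \frac{3}{8} + \frac{\frac{-1 + 5}{3 - 2} \left(-2\right) - 3}{8} = - \frac{3}{8} + \frac{1^{-1} \cdot 4 \left(-2\right) - 3}{8} = - \frac{3}{8} + \frac{1 \cdot 4 \left(-2\right) - 3}{8} = - \frac{3}{8} + \frac{4 \left(-2\right) - 3}{8} = - \frac{3}{8} + \frac{-8 - 3}{8} = - \frac{3}{8} + \frac{1}{8} \left(-11\right) = - \frac{3}{8} - \frac{11}{8} = - \frac{7}{4} \approx -1.75$)
$\left(j - 3\right) M{\left(6 \right)} = \left(- \frac{7}{4} - 3\right) \left(- \frac{1}{5}\right) = \left(- \frac{19}{4}\right) \left(- \frac{1}{5}\right) = \frac{19}{20}$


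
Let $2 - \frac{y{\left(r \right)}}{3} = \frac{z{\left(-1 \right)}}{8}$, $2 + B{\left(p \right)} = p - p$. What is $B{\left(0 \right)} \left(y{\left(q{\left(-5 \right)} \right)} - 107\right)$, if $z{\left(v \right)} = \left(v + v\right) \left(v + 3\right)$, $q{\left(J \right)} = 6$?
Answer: $199$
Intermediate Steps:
$B{\left(p \right)} = -2$ ($B{\left(p \right)} = -2 + \left(p - p\right) = -2 + 0 = -2$)
$z{\left(v \right)} = 2 v \left(3 + v\right)$
$y{\left(r \right)} = \frac{15}{2}$ ($y{\left(r \right)} = 6 - 3 \frac{2 \left(-1\right) \left(3 - 1\right)}{8} = 6 - 3 \cdot 2 \left(-1\right) 2 \cdot \frac{1}{8} = 6 - 3 \left(\left(-4\right) \frac{1}{8}\right) = 6 - - \frac{3}{2} = 6 + \frac{3}{2} = \frac{15}{2}$)
$B{\left(0 \right)} \left(y{\left(q{\left(-5 \right)} \right)} - 107\right) = - 2 \left(\frac{15}{2} - 107\right) = \left(-2\right) \left(- \frac{199}{2}\right) = 199$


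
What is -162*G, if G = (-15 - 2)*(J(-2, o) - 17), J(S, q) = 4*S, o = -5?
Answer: -68850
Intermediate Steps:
G = 425 (G = (-15 - 2)*(4*(-2) - 17) = -17*(-8 - 17) = -17*(-25) = 425)
-162*G = -162*425 = -68850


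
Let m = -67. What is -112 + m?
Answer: -179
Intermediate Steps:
-112 + m = -112 - 67 = -179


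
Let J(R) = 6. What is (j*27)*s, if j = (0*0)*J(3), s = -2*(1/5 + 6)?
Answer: 0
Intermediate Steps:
s = -62/5 (s = -2*(1/5 + 6) = -2*31/5 = -62/5 ≈ -12.400)
j = 0 (j = (0*0)*6 = 0*6 = 0)
(j*27)*s = (0*27)*(-62/5) = 0*(-62/5) = 0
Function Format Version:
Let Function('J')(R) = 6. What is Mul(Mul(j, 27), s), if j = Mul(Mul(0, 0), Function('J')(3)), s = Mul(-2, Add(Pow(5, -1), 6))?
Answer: 0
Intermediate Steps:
s = Rational(-62, 5) (s = Mul(-2, Add(Rational(1, 5), 6)) = Mul(-2, Rational(31, 5)) = Rational(-62, 5) ≈ -12.400)
j = 0 (j = Mul(Mul(0, 0), 6) = Mul(0, 6) = 0)
Mul(Mul(j, 27), s) = Mul(Mul(0, 27), Rational(-62, 5)) = Mul(0, Rational(-62, 5)) = 0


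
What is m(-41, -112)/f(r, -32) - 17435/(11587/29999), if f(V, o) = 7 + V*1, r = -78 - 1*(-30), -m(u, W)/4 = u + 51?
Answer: -21443871685/475067 ≈ -45139.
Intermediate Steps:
m(u, W) = -204 - 4*u (m(u, W) = -4*(u + 51) = -4*(51 + u) = -204 - 4*u)
r = -48 (r = -78 + 30 = -48)
f(V, o) = 7 + V
m(-41, -112)/f(r, -32) - 17435/(11587/29999) = (-204 - 4*(-41))/(7 - 48) - 17435/(11587/29999) = (-204 + 164)/(-41) - 17435/(11587*(1/29999)) = -40*(-1/41) - 17435/11587/29999 = 40/41 - 17435*29999/11587 = 40/41 - 523032565/11587 = -21443871685/475067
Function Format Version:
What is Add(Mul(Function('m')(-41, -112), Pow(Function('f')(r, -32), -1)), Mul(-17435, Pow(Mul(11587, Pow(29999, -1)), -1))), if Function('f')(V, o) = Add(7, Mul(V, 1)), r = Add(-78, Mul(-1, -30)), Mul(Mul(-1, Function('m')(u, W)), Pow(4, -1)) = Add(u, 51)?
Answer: Rational(-21443871685, 475067) ≈ -45139.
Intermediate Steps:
Function('m')(u, W) = Add(-204, Mul(-4, u)) (Function('m')(u, W) = Mul(-4, Add(u, 51)) = Mul(-4, Add(51, u)) = Add(-204, Mul(-4, u)))
r = -48 (r = Add(-78, 30) = -48)
Function('f')(V, o) = Add(7, V)
Add(Mul(Function('m')(-41, -112), Pow(Function('f')(r, -32), -1)), Mul(-17435, Pow(Mul(11587, Pow(29999, -1)), -1))) = Add(Mul(Add(-204, Mul(-4, -41)), Pow(Add(7, -48), -1)), Mul(-17435, Pow(Mul(11587, Pow(29999, -1)), -1))) = Add(Mul(Add(-204, 164), Pow(-41, -1)), Mul(-17435, Pow(Mul(11587, Rational(1, 29999)), -1))) = Add(Mul(-40, Rational(-1, 41)), Mul(-17435, Pow(Rational(11587, 29999), -1))) = Add(Rational(40, 41), Mul(-17435, Rational(29999, 11587))) = Add(Rational(40, 41), Rational(-523032565, 11587)) = Rational(-21443871685, 475067)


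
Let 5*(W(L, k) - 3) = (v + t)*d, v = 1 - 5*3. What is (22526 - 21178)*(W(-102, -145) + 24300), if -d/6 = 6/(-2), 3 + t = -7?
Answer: 163219884/5 ≈ 3.2644e+7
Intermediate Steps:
t = -10 (t = -3 - 7 = -10)
d = 18 (d = -36/(-2) = -36*(-1)/2 = -6*(-3) = 18)
v = -14 (v = 1 - 15 = -14)
W(L, k) = -417/5 (W(L, k) = 3 + ((-14 - 10)*18)/5 = 3 + (-24*18)/5 = 3 + (⅕)*(-432) = 3 - 432/5 = -417/5)
(22526 - 21178)*(W(-102, -145) + 24300) = (22526 - 21178)*(-417/5 + 24300) = 1348*(121083/5) = 163219884/5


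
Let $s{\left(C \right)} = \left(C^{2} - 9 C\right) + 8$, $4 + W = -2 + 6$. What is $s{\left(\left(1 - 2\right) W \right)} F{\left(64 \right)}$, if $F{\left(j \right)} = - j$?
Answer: $-512$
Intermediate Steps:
$W = 0$ ($W = -4 + \left(-2 + 6\right) = -4 + 4 = 0$)
$s{\left(C \right)} = 8 + C^{2} - 9 C$
$s{\left(\left(1 - 2\right) W \right)} F{\left(64 \right)} = \left(8 + \left(\left(1 - 2\right) 0\right)^{2} - 9 \left(1 - 2\right) 0\right) \left(\left(-1\right) 64\right) = \left(8 + \left(\left(-1\right) 0\right)^{2} - 9 \left(\left(-1\right) 0\right)\right) \left(-64\right) = \left(8 + 0^{2} - 0\right) \left(-64\right) = \left(8 + 0 + 0\right) \left(-64\right) = 8 \left(-64\right) = -512$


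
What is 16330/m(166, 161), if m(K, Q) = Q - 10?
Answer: 16330/151 ≈ 108.15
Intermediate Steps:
m(K, Q) = -10 + Q
16330/m(166, 161) = 16330/(-10 + 161) = 16330/151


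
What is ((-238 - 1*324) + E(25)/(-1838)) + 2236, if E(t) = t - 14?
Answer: 3076801/1838 ≈ 1674.0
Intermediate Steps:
E(t) = -14 + t
((-238 - 1*324) + E(25)/(-1838)) + 2236 = ((-238 - 1*324) + (-14 + 25)/(-1838)) + 2236 = ((-238 - 324) + 11*(-1/1838)) + 2236 = (-562 - 11/1838) + 2236 = -1032967/1838 + 2236 = 3076801/1838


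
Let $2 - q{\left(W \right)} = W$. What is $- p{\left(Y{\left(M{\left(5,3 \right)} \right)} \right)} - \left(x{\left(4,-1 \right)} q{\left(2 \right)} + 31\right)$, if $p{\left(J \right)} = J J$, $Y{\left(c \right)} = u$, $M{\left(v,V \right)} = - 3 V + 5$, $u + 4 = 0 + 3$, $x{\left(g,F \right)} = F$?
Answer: $-32$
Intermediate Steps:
$u = -1$ ($u = -4 + \left(0 + 3\right) = -4 + 3 = -1$)
$M{\left(v,V \right)} = 5 - 3 V$
$q{\left(W \right)} = 2 - W$
$Y{\left(c \right)} = -1$
$p{\left(J \right)} = J^{2}$
$- p{\left(Y{\left(M{\left(5,3 \right)} \right)} \right)} - \left(x{\left(4,-1 \right)} q{\left(2 \right)} + 31\right) = - \left(-1\right)^{2} - \left(- (2 - 2) + 31\right) = \left(-1\right) 1 - \left(- (2 - 2) + 31\right) = -1 - \left(\left(-1\right) 0 + 31\right) = -1 - \left(0 + 31\right) = -1 - 31 = -32$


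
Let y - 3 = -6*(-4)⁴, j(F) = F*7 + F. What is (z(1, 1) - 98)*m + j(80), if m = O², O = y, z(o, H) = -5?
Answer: -242058527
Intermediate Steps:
j(F) = 8*F (j(F) = 7*F + F = 8*F)
y = -1533 (y = 3 - 6*(-4)⁴ = 3 - 6*256 = 3 - 1536 = -1533)
O = -1533
m = 2350089 (m = (-1533)² = 2350089)
(z(1, 1) - 98)*m + j(80) = (-5 - 98)*2350089 + 8*80 = -103*2350089 + 640 = -242059167 + 640 = -242058527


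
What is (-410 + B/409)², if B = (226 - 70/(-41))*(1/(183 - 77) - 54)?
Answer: 152963382283251556/789889005049 ≈ 1.9365e+5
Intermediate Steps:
B = -26714964/2173 (B = (226 - 70*(-1/41))*(1/106 - 54) = (226 + 70/41)*(1/106 - 54) = (9336/41)*(-5723/106) = -26714964/2173 ≈ -12294.)
(-410 + B/409)² = (-410 - 26714964/2173/409)² = (-410 - 26714964/2173*1/409)² = (-410 - 26714964/888757)² = (-391105334/888757)² = 152963382283251556/789889005049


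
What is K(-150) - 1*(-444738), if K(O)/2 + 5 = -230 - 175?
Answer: 443918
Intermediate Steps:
K(O) = -820 (K(O) = -10 + 2*(-230 - 175) = -10 + 2*(-405) = -10 - 810 = -820)
K(-150) - 1*(-444738) = -820 - 1*(-444738) = -820 + 444738 = 443918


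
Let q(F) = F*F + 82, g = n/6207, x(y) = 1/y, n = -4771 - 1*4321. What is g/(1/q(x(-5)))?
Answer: -18647692/155175 ≈ -120.17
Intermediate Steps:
n = -9092 (n = -4771 - 4321 = -9092)
g = -9092/6207 ≈ -1.4648
q(F) = 82 + F**2 (q(F) = F**2 + 82 = 82 + F**2)
g/(1/q(x(-5))) = -9092/(6207*(1/(82 + (1/(-5))**2))) = -9092/(6207*(1/(82 + (-1/5)**2))) = -9092/(6207*(1/(82 + 1/25))) = -9092/(6207*(1/(2051/25))) = -9092/(6207*25/2051) = -9092/6207*2051/25 = -18647692/155175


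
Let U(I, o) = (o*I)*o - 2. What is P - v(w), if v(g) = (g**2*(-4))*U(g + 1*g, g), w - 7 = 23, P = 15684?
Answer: 194408484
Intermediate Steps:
U(I, o) = -2 + I*o**2 (U(I, o) = (I*o)*o - 2 = I*o**2 - 2 = -2 + I*o**2)
w = 30 (w = 7 + 23 = 30)
v(g) = -4*g**2*(-2 + 2*g**3) (v(g) = (g**2*(-4))*(-2 + (g + 1*g)*g**2) = (-4*g**2)*(-2 + (g + g)*g**2) = (-4*g**2)*(-2 + (2*g)*g**2) = (-4*g**2)*(-2 + 2*g**3) = -4*g**2*(-2 + 2*g**3))
P - v(w) = 15684 - 8*30**2*(1 - 1*30**3) = 15684 - 8*900*(1 - 1*27000) = 15684 - 8*900*(1 - 27000) = 15684 - 8*900*(-26999) = 15684 - 1*(-194392800) = 15684 + 194392800 = 194408484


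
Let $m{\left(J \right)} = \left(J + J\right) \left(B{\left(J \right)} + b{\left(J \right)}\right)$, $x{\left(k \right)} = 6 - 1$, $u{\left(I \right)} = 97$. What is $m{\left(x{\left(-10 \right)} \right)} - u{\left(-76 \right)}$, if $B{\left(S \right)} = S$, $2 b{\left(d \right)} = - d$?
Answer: $-72$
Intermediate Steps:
$b{\left(d \right)} = - \frac{d}{2}$ ($b{\left(d \right)} = \frac{\left(-1\right) d}{2} = - \frac{d}{2}$)
$x{\left(k \right)} = 5$ ($x{\left(k \right)} = 6 - 1 = 5$)
$m{\left(J \right)} = J^{2}$ ($m{\left(J \right)} = \left(J + J\right) \left(J - \frac{J}{2}\right) = 2 J \frac{J}{2} = J^{2}$)
$m{\left(x{\left(-10 \right)} \right)} - u{\left(-76 \right)} = 5^{2} - 97 = 25 - 97 = -72$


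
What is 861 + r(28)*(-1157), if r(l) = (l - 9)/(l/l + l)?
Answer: 2986/29 ≈ 102.97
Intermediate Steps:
r(l) = (-9 + l)/(1 + l)
861 + r(28)*(-1157) = 861 + ((-9 + 28)/(1 + 28))*(-1157) = 861 + (19/29)*(-1157) = 861 - 21983/29 = 2986/29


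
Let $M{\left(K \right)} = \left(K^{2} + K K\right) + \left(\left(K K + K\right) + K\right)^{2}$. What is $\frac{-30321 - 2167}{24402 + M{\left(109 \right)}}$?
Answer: $- \frac{32488}{146433965} \approx -0.00022186$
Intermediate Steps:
$M{\left(K \right)} = \left(K^{2} + 2 K\right)^{2} + 2 K^{2}$ ($M{\left(K \right)} = \left(K^{2} + K^{2}\right) + \left(\left(K^{2} + K\right) + K\right)^{2} = 2 K^{2} + \left(\left(K + K^{2}\right) + K\right)^{2} = 2 K^{2} + \left(K^{2} + 2 K\right)^{2} = \left(K^{2} + 2 K\right)^{2} + 2 K^{2}$)
$\frac{-30321 - 2167}{24402 + M{\left(109 \right)}} = \frac{-30321 - 2167}{24402 + 109^{2} \left(2 + \left(2 + 109\right)^{2}\right)} = - \frac{32488}{24402 + 11881 \left(2 + 111^{2}\right)} = - \frac{32488}{24402 + 11881 \left(2 + 12321\right)} = - \frac{32488}{24402 + 11881 \cdot 12323} = - \frac{32488}{24402 + 146409563} = - \frac{32488}{146433965}$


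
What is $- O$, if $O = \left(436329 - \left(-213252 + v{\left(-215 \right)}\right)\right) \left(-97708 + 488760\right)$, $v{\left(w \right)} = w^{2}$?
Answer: $-235943570512$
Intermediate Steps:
$O = 235943570512$ ($O = \left(436329 + \left(213252 - \left(-215\right)^{2}\right)\right) \left(-97708 + 488760\right) = \left(436329 + \left(213252 - 46225\right)\right) 391052 = \left(436329 + 167027\right) 391052 = 603356 \cdot 391052 = 235943570512$)
$- O = \left(-1\right) 235943570512 = -235943570512$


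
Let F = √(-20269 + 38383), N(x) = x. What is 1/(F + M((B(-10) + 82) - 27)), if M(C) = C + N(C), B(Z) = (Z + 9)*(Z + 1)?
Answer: -64/865 + √18114/1730 ≈ 0.0038082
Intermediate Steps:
B(Z) = (1 + Z)*(9 + Z) (B(Z) = (9 + Z)*(1 + Z) = (1 + Z)*(9 + Z))
F = √18114 ≈ 134.59
M(C) = 2*C (M(C) = C + C = 2*C)
1/(F + M((B(-10) + 82) - 27)) = 1/(√18114 + 2*(((9 + (-10)² + 10*(-10)) + 82) - 27)) = 1/(√18114 + 2*(((9 + 100 - 100) + 82) - 27)) = 1/(√18114 + 2*((9 + 82) - 27)) = 1/(√18114 + 2*(91 - 27)) = 1/(√18114 + 2*64) = 1/(√18114 + 128) = 1/(128 + √18114)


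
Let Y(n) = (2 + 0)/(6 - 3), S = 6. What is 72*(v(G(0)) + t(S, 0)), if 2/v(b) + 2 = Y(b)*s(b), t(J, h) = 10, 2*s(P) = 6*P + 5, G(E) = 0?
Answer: 288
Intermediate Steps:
Y(n) = ⅔ (Y(n) = 2/3 = 2*(⅓) = ⅔)
s(P) = 5/2 + 3*P (s(P) = (6*P + 5)/2 = (5 + 6*P)/2 = 5/2 + 3*P)
v(b) = 2/(-⅓ + 2*b) (v(b) = 2/(-2 + 2*(5/2 + 3*b)/3) = 2/(-2 + (5/3 + 2*b)) = 2/(-⅓ + 2*b))
72*(v(G(0)) + t(S, 0)) = 72*(6/(-1 + 6*0) + 10) = 72*(6/(-1 + 0) + 10) = 72*(6/(-1) + 10) = 72*(6*(-1) + 10) = 72*(-6 + 10) = 72*4 = 288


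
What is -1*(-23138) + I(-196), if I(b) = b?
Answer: 22942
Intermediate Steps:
-1*(-23138) + I(-196) = -1*(-23138) - 196 = 23138 - 196 = 22942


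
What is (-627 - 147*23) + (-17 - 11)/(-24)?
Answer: -24041/6 ≈ -4006.8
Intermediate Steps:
(-627 - 147*23) + (-17 - 11)/(-24) = (-627 - 3381) - 28*(-1/24) = -4008 + 7/6 = -24041/6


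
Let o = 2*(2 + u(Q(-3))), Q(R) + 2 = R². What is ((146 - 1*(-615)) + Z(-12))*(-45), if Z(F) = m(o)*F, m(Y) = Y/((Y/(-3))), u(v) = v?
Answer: -35865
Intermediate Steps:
Q(R) = -2 + R²
o = 18 (o = 2*(2 + (-2 + (-3)²)) = 2*(2 + (-2 + 9)) = 2*(2 + 7) = 2*9 = 18)
m(Y) = -3 (m(Y) = Y/((Y*(-⅓))) = Y/((-Y/3)) = Y*(-3/Y) = -3)
Z(F) = -3*F
((146 - 1*(-615)) + Z(-12))*(-45) = ((146 - 1*(-615)) - 3*(-12))*(-45) = ((146 + 615) + 36)*(-45) = (761 + 36)*(-45) = 797*(-45) = -35865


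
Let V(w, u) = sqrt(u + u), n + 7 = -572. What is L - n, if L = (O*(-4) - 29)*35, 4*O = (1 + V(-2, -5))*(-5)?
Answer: -261 + 175*I*sqrt(10) ≈ -261.0 + 553.4*I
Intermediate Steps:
n = -579 (n = -7 - 572 = -579)
V(w, u) = sqrt(2)*sqrt(u) (V(w, u) = sqrt(2*u) = sqrt(2)*sqrt(u))
O = -5/4 - 5*I*sqrt(10)/4 (O = ((1 + sqrt(2)*sqrt(-5))*(-5))/4 = ((1 + sqrt(2)*(I*sqrt(5)))*(-5))/4 = ((1 + I*sqrt(10))*(-5))/4 = (-5 - 5*I*sqrt(10))/4 = -5/4 - 5*I*sqrt(10)/4 ≈ -1.25 - 3.9528*I)
L = -840 + 175*I*sqrt(10) (L = ((-5/4 - 5*I*sqrt(10)/4)*(-4) - 29)*35 = ((5 + 5*I*sqrt(10)) - 29)*35 = (-24 + 5*I*sqrt(10))*35 = -840 + 175*I*sqrt(10) ≈ -840.0 + 553.4*I)
L - n = (-840 + 175*I*sqrt(10)) - 1*(-579) = (-840 + 175*I*sqrt(10)) + 579 = -261 + 175*I*sqrt(10)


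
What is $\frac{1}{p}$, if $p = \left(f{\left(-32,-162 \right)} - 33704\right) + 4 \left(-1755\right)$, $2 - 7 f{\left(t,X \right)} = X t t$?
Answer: $- \frac{7}{119178} \approx -5.8736 \cdot 10^{-5}$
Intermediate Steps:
$f{\left(t,X \right)} = \frac{2}{7} - \frac{X t^{2}}{7}$ ($f{\left(t,X \right)} = \frac{2}{7} - \frac{X t t}{7} = \frac{2}{7} - \frac{X t^{2}}{7}$)
$p = - \frac{119178}{7}$ ($p = \left(\left(\frac{2}{7} - - \frac{162 \left(-32\right)^{2}}{7}\right) - 33704\right) + 4 \left(-1755\right) = \left(\left(\frac{2}{7} - \left(- \frac{162}{7}\right) 1024\right) - 33704\right) - 7020 = \left(\left(\frac{2}{7} + \frac{165888}{7}\right) - 33704\right) - 7020 = \left(\frac{165890}{7} - 33704\right) - 7020 = - \frac{70038}{7} - 7020 = - \frac{119178}{7} \approx -17025.0$)
$\frac{1}{p} = \frac{1}{- \frac{119178}{7}} = - \frac{7}{119178}$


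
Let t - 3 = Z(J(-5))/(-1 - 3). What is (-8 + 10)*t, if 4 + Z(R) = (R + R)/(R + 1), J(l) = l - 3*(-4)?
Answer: 57/8 ≈ 7.1250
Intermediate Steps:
J(l) = 12 + l (J(l) = l + 12 = 12 + l)
Z(R) = -4 + 2*R/(1 + R) (Z(R) = -4 + (R + R)/(R + 1) = -4 + (2*R)/(1 + R) = -4 + 2*R/(1 + R))
t = 57/16 (t = 3 + (2*(-2 - (12 - 5))/(1 + (12 - 5)))/(-1 - 3) = 3 + (2*(-2 - 1*7)/(1 + 7))/(-4) = 3 + (2*(-2 - 7)/8)*(-1/4) = 3 + (2*(1/8)*(-9))*(-1/4) = 3 - 9/4*(-1/4) = 3 + 9/16 = 57/16 ≈ 3.5625)
(-8 + 10)*t = (-8 + 10)*(57/16) = 2*(57/16) = 57/8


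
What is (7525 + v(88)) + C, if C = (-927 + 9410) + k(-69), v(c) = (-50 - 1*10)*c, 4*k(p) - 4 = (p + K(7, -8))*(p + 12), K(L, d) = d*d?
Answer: 43201/4 ≈ 10800.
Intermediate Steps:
K(L, d) = d²
k(p) = 1 + (12 + p)*(64 + p)/4 (k(p) = 1 + ((p + (-8)²)*(p + 12))/4 = 1 + ((p + 64)*(12 + p))/4 = 1 + ((64 + p)*(12 + p))/4 = 1 + ((12 + p)*(64 + p))/4 = 1 + (12 + p)*(64 + p)/4)
v(c) = -60*c (v(c) = (-50 - 10)*c = -60*c)
C = 34221/4 (C = (-927 + 9410) + (193 + 19*(-69) + (¼)*(-69)²) = 8483 + (193 - 1311 + (¼)*4761) = 8483 + (193 - 1311 + 4761/4) = 8483 + 289/4 = 34221/4 ≈ 8555.3)
(7525 + v(88)) + C = (7525 - 60*88) + 34221/4 = (7525 - 5280) + 34221/4 = 2245 + 34221/4 = 43201/4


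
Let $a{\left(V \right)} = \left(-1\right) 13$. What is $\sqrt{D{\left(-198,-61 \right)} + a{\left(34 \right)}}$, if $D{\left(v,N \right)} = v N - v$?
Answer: $\sqrt{12263} \approx 110.74$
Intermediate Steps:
$D{\left(v,N \right)} = - v + N v$ ($D{\left(v,N \right)} = N v - v = - v + N v$)
$a{\left(V \right)} = -13$
$\sqrt{D{\left(-198,-61 \right)} + a{\left(34 \right)}} = \sqrt{- 198 \left(-1 - 61\right) - 13} = \sqrt{\left(-198\right) \left(-62\right) - 13} = \sqrt{12276 - 13} = \sqrt{12263}$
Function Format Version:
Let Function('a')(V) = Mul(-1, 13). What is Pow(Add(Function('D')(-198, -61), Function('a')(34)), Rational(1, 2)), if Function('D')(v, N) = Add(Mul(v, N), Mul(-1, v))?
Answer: Pow(12263, Rational(1, 2)) ≈ 110.74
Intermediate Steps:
Function('D')(v, N) = Add(Mul(-1, v), Mul(N, v)) (Function('D')(v, N) = Add(Mul(N, v), Mul(-1, v)) = Add(Mul(-1, v), Mul(N, v)))
Function('a')(V) = -13
Pow(Add(Function('D')(-198, -61), Function('a')(34)), Rational(1, 2)) = Pow(Add(Mul(-198, Add(-1, -61)), -13), Rational(1, 2)) = Pow(Add(Mul(-198, -62), -13), Rational(1, 2)) = Pow(Add(12276, -13), Rational(1, 2)) = Pow(12263, Rational(1, 2))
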